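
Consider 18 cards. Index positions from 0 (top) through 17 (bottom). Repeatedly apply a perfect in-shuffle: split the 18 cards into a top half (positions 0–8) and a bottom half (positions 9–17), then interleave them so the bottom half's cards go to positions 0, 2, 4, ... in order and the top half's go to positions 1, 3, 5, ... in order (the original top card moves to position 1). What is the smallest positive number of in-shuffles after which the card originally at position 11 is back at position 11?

Follow position 11 under repeated in-shuffles:
11 → 4 → 9 → 0 → 1 → 3 → 7 → 15 → 12 → 6 → 13 → 8 → 17 → 16 → 14 → 10 → 2 → 5 → 11
It first returns after 18 in-shuffles.

18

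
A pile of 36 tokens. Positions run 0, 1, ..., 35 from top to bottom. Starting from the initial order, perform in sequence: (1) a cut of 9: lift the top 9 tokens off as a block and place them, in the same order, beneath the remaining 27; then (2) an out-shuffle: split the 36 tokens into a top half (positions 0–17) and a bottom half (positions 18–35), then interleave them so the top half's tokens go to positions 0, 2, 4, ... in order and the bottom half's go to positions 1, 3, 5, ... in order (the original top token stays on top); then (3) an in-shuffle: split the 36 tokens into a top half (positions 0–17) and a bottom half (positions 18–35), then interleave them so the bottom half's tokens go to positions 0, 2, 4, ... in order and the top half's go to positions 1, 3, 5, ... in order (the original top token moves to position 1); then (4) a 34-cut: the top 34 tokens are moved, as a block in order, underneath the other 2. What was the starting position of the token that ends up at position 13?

Undo the operations in reverse order, starting from position 13:
  undo op 4 (cut 34): 13 ← 11
  undo op 3 (in-shuffle, from top half): 11 ← 5
  undo op 2 (out-shuffle, from bottom half): 5 ← 20
  undo op 1 (cut 9): 20 ← 29
So the token at position 13 came from original position 29.

29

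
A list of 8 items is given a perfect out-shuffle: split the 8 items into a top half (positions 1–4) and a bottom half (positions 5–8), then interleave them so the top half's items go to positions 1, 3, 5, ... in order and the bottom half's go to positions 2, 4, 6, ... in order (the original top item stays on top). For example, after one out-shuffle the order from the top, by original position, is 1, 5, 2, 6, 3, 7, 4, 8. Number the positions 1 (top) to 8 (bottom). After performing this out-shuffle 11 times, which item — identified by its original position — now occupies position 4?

Work backwards from position 4, undoing one out-shuffle at a time:
4 ← 6 ← 7 ← 4 ← 6 ← 7 ← 4 ← 6 ← 7 ← 4 ← 6 ← 7
So the item now at position 4 started at position 7.

7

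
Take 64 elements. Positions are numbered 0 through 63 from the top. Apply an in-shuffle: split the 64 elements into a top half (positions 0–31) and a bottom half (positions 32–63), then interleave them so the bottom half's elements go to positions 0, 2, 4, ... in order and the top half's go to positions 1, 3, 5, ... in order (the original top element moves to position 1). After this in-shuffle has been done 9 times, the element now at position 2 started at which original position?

Work backwards from position 2, undoing one in-shuffle at a time:
2 ← 33 ← 16 ← 40 ← 52 ← 58 ← 61 ← 30 ← 47 ← 23
So the element now at position 2 started at position 23.

23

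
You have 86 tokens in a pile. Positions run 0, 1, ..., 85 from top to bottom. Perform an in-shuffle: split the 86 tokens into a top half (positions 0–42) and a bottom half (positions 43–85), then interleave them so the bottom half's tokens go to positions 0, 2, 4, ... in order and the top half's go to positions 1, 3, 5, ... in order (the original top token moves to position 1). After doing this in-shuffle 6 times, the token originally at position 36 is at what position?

18

Track the token's position through each in-shuffle:
36 → 73 → 60 → 34 → 69 → 52 → 18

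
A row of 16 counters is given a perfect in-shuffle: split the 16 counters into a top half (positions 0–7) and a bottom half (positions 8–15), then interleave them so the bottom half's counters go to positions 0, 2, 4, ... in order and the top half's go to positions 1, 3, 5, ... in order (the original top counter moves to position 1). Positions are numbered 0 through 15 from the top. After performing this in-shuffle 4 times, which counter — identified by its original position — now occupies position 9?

Work backwards from position 9, undoing one in-shuffle at a time:
9 ← 4 ← 10 ← 13 ← 6
So the counter now at position 9 started at position 6.

6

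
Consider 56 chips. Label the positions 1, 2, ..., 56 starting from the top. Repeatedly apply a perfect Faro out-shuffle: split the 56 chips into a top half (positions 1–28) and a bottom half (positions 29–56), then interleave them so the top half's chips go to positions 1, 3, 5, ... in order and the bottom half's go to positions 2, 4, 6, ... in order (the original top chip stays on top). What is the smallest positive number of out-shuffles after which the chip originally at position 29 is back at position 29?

Follow position 29 under repeated out-shuffles:
29 → 2 → 3 → 5 → 9 → 17 → 33 → 10 → 19 → 37 → 18 → 35 → 14 → 27 → 53 → 50 → 44 → 32 → 8 → 15 → 29
It first returns after 20 out-shuffles.

20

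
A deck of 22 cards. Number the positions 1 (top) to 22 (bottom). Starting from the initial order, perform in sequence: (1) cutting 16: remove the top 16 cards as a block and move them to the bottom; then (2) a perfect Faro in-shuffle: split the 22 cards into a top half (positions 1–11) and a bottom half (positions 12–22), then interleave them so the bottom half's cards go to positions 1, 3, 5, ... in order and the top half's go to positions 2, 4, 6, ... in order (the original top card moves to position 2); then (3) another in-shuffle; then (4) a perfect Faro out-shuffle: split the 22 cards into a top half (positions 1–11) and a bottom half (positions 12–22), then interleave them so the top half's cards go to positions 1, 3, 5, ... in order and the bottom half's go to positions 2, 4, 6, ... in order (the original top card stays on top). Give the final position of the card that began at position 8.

19

Track the card from position 8 forward through each operation:
  after op 1 (cut 16): 8 → 14
  after op 2 (in-shuffle): 14 → 5
  after op 3 (in-shuffle): 5 → 10
  after op 4 (out-shuffle): 10 → 19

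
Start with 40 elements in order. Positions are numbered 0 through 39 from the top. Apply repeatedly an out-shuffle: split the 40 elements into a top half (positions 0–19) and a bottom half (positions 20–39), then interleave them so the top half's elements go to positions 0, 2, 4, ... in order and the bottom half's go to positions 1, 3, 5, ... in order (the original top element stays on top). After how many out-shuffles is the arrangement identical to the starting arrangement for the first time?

The out-shuffle permutes the 40 positions with cycle lengths [1, 1, 2, 12, 12, 12].
Every element is home exactly when every cycle has completed a whole number of laps, i.e. after lcm(1, 2, 12) = 12 out-shuffles.

12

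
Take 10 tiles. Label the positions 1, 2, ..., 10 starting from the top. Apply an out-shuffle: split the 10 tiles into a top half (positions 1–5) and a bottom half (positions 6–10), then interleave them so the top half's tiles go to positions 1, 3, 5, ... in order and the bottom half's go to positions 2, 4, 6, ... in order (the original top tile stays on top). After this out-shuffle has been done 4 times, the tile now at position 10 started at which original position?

Work backwards from position 10, undoing one out-shuffle at a time:
10 ← 10 ← 10 ← 10 ← 10
So the tile now at position 10 started at position 10.

10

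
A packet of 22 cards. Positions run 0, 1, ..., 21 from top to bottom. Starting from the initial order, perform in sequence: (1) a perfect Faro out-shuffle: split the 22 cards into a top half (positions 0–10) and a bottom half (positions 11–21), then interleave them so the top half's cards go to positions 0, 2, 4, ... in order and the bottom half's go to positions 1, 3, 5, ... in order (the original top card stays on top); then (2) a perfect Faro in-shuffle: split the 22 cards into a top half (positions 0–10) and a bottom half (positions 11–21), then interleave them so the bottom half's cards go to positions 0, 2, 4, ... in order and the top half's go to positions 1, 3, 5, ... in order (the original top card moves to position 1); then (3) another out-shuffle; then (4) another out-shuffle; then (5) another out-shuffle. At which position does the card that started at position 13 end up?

Track the card from position 13 forward through each operation:
  after op 1 (out-shuffle): 13 → 5
  after op 2 (in-shuffle): 5 → 11
  after op 3 (out-shuffle): 11 → 1
  after op 4 (out-shuffle): 1 → 2
  after op 5 (out-shuffle): 2 → 4

4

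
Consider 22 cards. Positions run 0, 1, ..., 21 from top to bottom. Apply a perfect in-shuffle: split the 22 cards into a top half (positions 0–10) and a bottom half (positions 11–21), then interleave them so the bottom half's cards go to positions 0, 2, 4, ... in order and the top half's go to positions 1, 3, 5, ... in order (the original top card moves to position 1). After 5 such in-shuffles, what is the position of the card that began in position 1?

Track the card's position through each in-shuffle:
1 → 3 → 7 → 15 → 8 → 17

17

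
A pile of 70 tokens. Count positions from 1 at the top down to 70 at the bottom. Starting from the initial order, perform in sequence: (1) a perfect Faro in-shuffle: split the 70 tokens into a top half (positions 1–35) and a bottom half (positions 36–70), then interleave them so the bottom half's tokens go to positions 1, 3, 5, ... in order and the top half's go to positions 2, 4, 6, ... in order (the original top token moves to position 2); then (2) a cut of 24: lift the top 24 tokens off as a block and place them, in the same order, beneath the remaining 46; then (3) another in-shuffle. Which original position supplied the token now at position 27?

37

Undo the operations in reverse order, starting from position 27:
  undo op 3 (in-shuffle, from bottom half): 27 ← 49
  undo op 2 (cut 24): 49 ← 3
  undo op 1 (in-shuffle, from bottom half): 3 ← 37
So the token at position 27 came from original position 37.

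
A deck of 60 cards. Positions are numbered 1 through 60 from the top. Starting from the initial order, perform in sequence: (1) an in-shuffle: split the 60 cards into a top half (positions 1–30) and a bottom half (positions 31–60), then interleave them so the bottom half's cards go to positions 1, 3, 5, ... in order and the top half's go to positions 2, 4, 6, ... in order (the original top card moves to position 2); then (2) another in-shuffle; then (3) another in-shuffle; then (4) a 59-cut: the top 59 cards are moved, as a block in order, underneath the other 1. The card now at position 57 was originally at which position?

Undo the operations in reverse order, starting from position 57:
  undo op 4 (cut 59): 57 ← 56
  undo op 3 (in-shuffle, from top half): 56 ← 28
  undo op 2 (in-shuffle, from top half): 28 ← 14
  undo op 1 (in-shuffle, from top half): 14 ← 7
So the card at position 57 came from original position 7.

7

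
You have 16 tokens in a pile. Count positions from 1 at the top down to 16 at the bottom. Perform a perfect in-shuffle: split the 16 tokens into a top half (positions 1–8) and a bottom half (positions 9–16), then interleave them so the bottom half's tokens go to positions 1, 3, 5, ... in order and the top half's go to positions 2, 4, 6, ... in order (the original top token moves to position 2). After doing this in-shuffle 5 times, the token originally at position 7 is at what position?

3

Track the token's position through each in-shuffle:
7 → 14 → 11 → 5 → 10 → 3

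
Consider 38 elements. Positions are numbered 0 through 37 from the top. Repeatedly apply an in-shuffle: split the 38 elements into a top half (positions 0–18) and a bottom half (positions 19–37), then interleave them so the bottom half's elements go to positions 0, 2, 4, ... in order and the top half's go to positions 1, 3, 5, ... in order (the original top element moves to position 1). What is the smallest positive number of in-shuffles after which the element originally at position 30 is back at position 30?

12

Follow position 30 under repeated in-shuffles:
30 → 22 → 6 → 13 → 27 → 16 → 33 → 28 → 18 → 37 → 36 → 34 → 30
It first returns after 12 in-shuffles.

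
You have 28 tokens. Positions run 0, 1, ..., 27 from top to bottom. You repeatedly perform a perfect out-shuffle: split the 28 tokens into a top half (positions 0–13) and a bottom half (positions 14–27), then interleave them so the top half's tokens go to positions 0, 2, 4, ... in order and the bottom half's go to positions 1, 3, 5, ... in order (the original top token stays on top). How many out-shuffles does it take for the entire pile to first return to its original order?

18

The out-shuffle permutes the 28 positions with cycle lengths [1, 1, 2, 6, 18].
Every token is home exactly when every cycle has completed a whole number of laps, i.e. after lcm(1, 2, 6, 18) = 18 out-shuffles.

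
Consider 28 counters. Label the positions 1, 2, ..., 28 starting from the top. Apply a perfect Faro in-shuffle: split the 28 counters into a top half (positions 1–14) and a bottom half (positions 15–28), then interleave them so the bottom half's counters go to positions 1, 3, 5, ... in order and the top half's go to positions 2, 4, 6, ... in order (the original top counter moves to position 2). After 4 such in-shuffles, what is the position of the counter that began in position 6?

Track the counter's position through each in-shuffle:
6 → 12 → 24 → 19 → 9

9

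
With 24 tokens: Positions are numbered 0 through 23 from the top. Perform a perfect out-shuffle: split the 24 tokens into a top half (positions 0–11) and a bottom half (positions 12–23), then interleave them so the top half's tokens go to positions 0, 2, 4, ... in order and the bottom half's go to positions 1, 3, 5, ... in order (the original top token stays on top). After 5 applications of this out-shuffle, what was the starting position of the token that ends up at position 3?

Work backwards from position 3, undoing one out-shuffle at a time:
3 ← 13 ← 18 ← 9 ← 16 ← 8
So the token now at position 3 started at position 8.

8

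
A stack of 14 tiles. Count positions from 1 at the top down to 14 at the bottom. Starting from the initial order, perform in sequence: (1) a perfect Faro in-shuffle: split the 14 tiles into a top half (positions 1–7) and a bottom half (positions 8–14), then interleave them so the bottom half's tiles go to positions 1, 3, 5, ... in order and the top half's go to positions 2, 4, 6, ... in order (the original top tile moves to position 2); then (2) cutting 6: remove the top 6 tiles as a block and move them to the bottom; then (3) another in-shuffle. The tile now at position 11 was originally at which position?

Undo the operations in reverse order, starting from position 11:
  undo op 3 (in-shuffle, from bottom half): 11 ← 13
  undo op 2 (cut 6): 13 ← 5
  undo op 1 (in-shuffle, from bottom half): 5 ← 10
So the tile at position 11 came from original position 10.

10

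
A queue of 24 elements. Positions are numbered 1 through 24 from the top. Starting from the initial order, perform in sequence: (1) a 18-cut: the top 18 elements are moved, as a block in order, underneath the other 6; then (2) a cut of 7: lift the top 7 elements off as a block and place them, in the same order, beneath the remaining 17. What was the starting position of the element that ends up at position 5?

Undo the operations in reverse order, starting from position 5:
  undo op 2 (cut 7): 5 ← 12
  undo op 1 (cut 18): 12 ← 6
So the element at position 5 came from original position 6.

6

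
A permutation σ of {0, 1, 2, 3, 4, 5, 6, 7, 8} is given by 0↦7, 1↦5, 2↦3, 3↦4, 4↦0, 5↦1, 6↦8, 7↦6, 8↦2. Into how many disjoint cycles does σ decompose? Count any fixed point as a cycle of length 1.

2

Cycle decomposition: (0 7 6 8 2 3 4) (1 5).
2 cycles.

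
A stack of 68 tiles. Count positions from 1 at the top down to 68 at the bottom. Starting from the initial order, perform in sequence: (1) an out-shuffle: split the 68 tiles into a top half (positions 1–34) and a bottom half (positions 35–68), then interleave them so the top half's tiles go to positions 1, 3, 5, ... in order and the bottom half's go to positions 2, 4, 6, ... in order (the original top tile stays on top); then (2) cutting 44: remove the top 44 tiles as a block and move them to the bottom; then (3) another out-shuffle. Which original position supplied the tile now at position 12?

Undo the operations in reverse order, starting from position 12:
  undo op 3 (out-shuffle, from bottom half): 12 ← 40
  undo op 2 (cut 44): 40 ← 16
  undo op 1 (out-shuffle, from bottom half): 16 ← 42
So the tile at position 12 came from original position 42.

42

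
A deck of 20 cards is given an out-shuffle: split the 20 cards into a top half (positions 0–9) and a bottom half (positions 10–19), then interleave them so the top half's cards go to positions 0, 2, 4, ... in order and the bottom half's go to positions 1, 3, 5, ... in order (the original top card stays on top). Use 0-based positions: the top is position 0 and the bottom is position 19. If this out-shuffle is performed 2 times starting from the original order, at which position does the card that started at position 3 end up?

Track the card's position through each out-shuffle:
3 → 6 → 12

12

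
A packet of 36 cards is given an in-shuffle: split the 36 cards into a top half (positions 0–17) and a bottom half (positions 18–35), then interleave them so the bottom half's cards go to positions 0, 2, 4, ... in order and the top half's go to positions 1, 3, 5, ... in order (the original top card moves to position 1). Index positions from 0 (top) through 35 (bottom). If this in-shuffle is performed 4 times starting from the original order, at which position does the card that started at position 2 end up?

Track the card's position through each in-shuffle:
2 → 5 → 11 → 23 → 10

10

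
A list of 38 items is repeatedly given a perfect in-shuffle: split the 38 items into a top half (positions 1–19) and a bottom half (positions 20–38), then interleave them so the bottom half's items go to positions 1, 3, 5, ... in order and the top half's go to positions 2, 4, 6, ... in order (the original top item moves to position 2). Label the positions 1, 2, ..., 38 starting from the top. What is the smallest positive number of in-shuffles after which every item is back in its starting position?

12

The in-shuffle permutes the 38 positions with cycle lengths [2, 12, 12, 12].
Every item is home exactly when every cycle has completed a whole number of laps, i.e. after lcm(2, 12) = 12 in-shuffles.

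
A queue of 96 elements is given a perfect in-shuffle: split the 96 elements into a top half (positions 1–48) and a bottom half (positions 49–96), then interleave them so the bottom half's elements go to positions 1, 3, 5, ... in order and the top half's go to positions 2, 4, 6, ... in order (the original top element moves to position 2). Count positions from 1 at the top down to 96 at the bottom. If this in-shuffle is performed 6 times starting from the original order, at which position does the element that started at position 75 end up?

47

Track the element's position through each in-shuffle:
75 → 53 → 9 → 18 → 36 → 72 → 47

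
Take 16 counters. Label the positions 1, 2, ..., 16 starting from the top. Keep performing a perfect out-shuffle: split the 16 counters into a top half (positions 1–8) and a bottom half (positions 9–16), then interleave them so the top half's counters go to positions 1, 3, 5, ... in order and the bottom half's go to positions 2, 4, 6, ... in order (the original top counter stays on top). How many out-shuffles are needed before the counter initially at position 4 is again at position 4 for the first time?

Follow position 4 under repeated out-shuffles:
4 → 7 → 13 → 10 → 4
It first returns after 4 out-shuffles.

4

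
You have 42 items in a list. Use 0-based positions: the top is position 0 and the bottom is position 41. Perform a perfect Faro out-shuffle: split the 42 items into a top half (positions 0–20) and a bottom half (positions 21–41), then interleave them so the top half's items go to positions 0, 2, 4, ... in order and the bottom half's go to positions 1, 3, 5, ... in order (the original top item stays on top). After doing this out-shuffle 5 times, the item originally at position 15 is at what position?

Track the item's position through each out-shuffle:
15 → 30 → 19 → 38 → 35 → 29

29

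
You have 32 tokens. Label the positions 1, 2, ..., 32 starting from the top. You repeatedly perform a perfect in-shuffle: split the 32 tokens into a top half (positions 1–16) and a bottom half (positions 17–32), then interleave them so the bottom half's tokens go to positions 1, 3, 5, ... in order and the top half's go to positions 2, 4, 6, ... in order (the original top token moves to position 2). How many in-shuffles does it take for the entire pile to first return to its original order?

The in-shuffle permutes the 32 positions with cycle lengths [2, 10, 10, 10].
Every token is home exactly when every cycle has completed a whole number of laps, i.e. after lcm(2, 10) = 10 in-shuffles.

10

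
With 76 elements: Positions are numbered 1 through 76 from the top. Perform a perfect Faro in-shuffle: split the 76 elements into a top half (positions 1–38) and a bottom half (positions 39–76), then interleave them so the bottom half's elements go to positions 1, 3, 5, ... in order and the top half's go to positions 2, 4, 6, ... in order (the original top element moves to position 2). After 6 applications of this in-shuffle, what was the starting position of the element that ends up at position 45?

Work backwards from position 45, undoing one in-shuffle at a time:
45 ← 61 ← 69 ← 73 ← 75 ← 76 ← 38
So the element now at position 45 started at position 38.

38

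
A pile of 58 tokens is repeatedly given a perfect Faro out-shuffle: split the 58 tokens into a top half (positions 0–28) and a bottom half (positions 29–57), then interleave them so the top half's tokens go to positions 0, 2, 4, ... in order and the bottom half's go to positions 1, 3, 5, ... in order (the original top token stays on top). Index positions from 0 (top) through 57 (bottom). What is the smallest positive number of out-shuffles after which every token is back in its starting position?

18

The out-shuffle permutes the 58 positions with cycle lengths [1, 1, 2, 18, 18, 18].
Every token is home exactly when every cycle has completed a whole number of laps, i.e. after lcm(1, 2, 18) = 18 out-shuffles.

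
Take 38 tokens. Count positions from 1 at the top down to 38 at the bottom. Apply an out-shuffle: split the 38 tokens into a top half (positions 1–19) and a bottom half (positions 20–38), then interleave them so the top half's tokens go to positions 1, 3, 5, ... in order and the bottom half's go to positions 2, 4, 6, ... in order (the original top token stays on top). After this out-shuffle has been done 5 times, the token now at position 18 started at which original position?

5

Work backwards from position 18, undoing one out-shuffle at a time:
18 ← 28 ← 33 ← 17 ← 9 ← 5
So the token now at position 18 started at position 5.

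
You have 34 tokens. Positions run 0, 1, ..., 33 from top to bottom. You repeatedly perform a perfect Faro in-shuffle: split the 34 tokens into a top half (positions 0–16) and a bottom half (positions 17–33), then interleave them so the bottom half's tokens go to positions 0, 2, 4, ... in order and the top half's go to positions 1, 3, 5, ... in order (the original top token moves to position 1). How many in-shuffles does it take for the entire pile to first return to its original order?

12

The in-shuffle permutes the 34 positions with cycle lengths [3, 3, 4, 12, 12].
Every token is home exactly when every cycle has completed a whole number of laps, i.e. after lcm(3, 4, 12) = 12 in-shuffles.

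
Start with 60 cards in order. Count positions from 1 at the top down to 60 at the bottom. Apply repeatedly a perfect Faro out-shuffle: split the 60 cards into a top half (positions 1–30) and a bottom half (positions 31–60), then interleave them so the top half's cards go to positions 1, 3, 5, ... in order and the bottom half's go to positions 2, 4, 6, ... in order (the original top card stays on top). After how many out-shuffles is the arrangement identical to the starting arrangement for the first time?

The out-shuffle permutes the 60 positions with cycle lengths [1, 1, 58].
Every card is home exactly when every cycle has completed a whole number of laps, i.e. after lcm(1, 58) = 58 out-shuffles.

58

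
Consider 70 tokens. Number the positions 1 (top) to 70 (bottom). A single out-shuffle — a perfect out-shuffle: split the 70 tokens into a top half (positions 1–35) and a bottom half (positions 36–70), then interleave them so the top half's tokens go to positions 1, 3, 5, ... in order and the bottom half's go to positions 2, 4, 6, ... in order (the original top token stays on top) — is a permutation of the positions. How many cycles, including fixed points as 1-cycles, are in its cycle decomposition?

Trace each unvisited position around until it returns:
(1) (2 3 5 9 17 33 ... len 22) (4 7 13 25 49 28 ... len 11) (6 11 21 41 12 23 ... len 22) (16 31 61 52 34 67 ... len 11) (24 47) (70)
7 cycles in total.

7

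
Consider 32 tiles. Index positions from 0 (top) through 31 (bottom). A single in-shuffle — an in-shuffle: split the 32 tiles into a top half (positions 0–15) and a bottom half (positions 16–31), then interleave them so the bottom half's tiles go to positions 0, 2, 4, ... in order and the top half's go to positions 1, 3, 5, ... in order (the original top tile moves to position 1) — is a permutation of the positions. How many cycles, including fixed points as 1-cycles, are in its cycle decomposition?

Trace each unvisited position around until it returns:
(0 1 3 7 15 31 30 28 24 16) (2 5 11 23 14 29 26 20 8 17) (4 9 19 6 13 27 22 12 25 18) (10 21)
4 cycles in total.

4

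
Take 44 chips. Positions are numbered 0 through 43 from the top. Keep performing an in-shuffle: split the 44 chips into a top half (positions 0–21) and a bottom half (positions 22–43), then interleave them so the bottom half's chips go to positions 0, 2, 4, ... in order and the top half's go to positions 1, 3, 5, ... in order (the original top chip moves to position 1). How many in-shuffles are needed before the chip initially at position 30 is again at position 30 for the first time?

Follow position 30 under repeated in-shuffles:
30 → 16 → 33 → 22 → 0 → 1 → 3 → 7 → 15 → 31 → 18 → 37 → 30
It first returns after 12 in-shuffles.

12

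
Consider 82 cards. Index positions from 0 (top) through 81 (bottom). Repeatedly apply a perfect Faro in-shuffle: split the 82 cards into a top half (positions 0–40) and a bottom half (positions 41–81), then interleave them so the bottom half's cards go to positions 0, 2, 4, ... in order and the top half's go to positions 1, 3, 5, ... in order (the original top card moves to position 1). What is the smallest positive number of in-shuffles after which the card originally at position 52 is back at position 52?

Follow position 52 under repeated in-shuffles:
52 → 22 → 45 → 8 → 17 → 35 → 71 → 60 → ... → 52 (length 82)
It first returns after 82 in-shuffles.

82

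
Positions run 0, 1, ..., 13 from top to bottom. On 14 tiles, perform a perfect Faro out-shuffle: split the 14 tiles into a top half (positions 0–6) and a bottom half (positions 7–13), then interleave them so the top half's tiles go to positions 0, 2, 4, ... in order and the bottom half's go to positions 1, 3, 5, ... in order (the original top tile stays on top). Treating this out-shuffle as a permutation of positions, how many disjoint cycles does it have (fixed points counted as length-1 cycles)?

3

Trace each unvisited position around until it returns:
(0) (1 2 4 8 3 6 ... len 12) (13)
3 cycles in total.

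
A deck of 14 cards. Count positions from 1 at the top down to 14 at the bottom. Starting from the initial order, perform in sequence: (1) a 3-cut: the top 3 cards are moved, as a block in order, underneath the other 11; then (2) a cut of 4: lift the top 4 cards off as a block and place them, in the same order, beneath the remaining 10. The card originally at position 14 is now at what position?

Track the card from position 14 forward through each operation:
  after op 1 (cut 3): 14 → 11
  after op 2 (cut 4): 11 → 7

7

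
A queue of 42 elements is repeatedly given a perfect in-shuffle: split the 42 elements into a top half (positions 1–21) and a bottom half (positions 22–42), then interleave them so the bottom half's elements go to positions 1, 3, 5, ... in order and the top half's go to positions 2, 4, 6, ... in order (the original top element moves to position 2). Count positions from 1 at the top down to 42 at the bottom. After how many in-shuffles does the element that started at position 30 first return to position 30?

14

Follow position 30 under repeated in-shuffles:
30 → 17 → 34 → 25 → 7 → 14 → 28 → 13 → 26 → 9 → 18 → 36 → 29 → 15 → 30
It first returns after 14 in-shuffles.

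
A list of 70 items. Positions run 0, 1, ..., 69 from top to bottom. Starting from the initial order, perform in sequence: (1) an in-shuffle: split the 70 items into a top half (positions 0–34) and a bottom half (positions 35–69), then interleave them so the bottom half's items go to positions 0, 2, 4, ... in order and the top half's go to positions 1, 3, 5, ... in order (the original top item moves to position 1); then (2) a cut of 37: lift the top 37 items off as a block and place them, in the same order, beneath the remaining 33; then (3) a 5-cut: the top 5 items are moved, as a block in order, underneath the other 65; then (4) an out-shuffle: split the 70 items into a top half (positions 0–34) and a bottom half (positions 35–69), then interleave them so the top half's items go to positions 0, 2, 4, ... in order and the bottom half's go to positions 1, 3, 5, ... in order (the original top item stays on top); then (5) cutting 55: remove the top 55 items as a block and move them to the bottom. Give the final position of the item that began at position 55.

12

Track the item from position 55 forward through each operation:
  after op 1 (in-shuffle): 55 → 40
  after op 2 (cut 37): 40 → 3
  after op 3 (cut 5): 3 → 68
  after op 4 (out-shuffle): 68 → 67
  after op 5 (cut 55): 67 → 12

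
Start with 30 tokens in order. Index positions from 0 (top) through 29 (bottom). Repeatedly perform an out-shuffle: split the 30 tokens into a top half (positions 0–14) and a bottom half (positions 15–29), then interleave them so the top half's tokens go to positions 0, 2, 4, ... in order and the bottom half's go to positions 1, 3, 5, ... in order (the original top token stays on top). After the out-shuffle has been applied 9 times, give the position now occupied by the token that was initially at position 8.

Track the token's position through each out-shuffle:
8 → 16 → 3 → 6 → 12 → 24 → 19 → 9 → 18 → 7

7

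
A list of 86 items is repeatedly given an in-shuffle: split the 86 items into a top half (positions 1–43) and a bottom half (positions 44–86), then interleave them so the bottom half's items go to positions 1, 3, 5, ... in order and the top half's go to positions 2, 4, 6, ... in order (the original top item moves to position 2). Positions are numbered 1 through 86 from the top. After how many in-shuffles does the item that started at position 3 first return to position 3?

28

Follow position 3 under repeated in-shuffles:
3 → 6 → 12 → 24 → 48 → 9 → 18 → 36 → ... → 3 (length 28)
It first returns after 28 in-shuffles.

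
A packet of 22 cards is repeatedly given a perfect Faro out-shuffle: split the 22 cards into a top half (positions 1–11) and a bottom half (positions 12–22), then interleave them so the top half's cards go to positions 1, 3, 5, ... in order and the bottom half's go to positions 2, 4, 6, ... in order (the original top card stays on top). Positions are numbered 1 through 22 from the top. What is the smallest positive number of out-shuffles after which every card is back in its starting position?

The out-shuffle permutes the 22 positions with cycle lengths [1, 1, 2, 3, 3, 6, 6].
Every card is home exactly when every cycle has completed a whole number of laps, i.e. after lcm(1, 2, 3, 6) = 6 out-shuffles.

6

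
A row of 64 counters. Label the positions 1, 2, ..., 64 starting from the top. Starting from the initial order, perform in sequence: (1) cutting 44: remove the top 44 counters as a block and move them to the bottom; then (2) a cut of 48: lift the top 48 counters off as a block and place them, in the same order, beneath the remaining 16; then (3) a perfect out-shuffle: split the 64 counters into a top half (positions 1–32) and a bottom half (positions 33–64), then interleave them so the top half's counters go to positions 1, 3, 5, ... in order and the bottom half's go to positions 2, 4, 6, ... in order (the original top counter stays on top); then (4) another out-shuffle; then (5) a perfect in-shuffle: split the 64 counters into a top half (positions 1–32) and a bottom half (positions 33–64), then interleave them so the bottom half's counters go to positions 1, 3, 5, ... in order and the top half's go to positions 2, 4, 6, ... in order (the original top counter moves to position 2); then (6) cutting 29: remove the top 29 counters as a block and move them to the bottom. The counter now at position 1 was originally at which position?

Undo the operations in reverse order, starting from position 1:
  undo op 6 (cut 29): 1 ← 30
  undo op 5 (in-shuffle, from top half): 30 ← 15
  undo op 4 (out-shuffle, from top half): 15 ← 8
  undo op 3 (out-shuffle, from bottom half): 8 ← 36
  undo op 2 (cut 48): 36 ← 20
  undo op 1 (cut 44): 20 ← 64
So the counter at position 1 came from original position 64.

64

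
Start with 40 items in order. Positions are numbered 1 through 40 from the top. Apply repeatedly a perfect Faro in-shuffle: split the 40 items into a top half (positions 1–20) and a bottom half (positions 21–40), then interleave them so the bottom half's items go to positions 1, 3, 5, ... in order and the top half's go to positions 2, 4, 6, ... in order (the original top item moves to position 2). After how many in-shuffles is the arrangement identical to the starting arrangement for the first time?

The in-shuffle permutes the 40 positions with cycle lengths [20, 20].
Every item is home exactly when every cycle has completed a whole number of laps, i.e. after lcm(20) = 20 in-shuffles.

20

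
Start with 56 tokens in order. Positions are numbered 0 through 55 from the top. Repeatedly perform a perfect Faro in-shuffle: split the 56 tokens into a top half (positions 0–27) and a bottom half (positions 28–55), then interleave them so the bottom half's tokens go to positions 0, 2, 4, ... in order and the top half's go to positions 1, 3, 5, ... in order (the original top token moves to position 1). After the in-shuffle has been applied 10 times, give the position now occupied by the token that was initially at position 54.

Track the token's position through each in-shuffle:
54 → 52 → 48 → 40 → 24 → 49 → 42 → 28 → 0 → 1 → 3

3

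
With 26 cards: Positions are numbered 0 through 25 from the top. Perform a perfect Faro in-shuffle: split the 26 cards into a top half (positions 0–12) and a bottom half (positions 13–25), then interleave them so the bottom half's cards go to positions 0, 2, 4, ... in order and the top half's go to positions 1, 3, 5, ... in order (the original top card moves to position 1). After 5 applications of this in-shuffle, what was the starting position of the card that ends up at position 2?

Work backwards from position 2, undoing one in-shuffle at a time:
2 ← 14 ← 20 ← 23 ← 11 ← 5
So the card now at position 2 started at position 5.

5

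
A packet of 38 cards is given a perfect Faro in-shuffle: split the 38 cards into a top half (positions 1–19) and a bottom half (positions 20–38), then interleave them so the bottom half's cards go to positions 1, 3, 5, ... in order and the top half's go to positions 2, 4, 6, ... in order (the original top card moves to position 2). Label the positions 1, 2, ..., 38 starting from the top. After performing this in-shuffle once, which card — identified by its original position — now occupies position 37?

38

Work backwards from position 37, undoing one in-shuffle at a time:
37 ← 38
So the card now at position 37 started at position 38.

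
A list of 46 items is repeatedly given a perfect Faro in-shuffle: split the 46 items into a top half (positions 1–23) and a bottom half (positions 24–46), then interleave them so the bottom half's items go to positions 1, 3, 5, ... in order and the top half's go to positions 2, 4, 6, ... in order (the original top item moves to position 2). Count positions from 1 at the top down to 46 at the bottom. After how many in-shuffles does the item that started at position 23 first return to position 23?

Follow position 23 under repeated in-shuffles:
23 → 46 → 45 → 43 → 39 → 31 → 15 → 30 → ... → 23 (length 23)
It first returns after 23 in-shuffles.

23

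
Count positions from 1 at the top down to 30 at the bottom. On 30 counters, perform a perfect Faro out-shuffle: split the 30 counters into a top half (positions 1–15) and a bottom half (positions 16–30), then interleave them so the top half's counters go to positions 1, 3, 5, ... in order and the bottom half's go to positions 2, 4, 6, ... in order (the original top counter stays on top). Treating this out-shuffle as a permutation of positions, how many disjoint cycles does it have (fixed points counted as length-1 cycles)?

Trace each unvisited position around until it returns:
(1) (2 3 5 9 17 4 ... len 28) (30)
3 cycles in total.

3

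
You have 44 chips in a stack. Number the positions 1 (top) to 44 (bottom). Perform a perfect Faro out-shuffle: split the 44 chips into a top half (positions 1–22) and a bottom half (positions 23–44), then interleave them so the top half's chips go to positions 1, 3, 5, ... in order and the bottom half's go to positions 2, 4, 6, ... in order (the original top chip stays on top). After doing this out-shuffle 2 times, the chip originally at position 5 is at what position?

Track the chip's position through each out-shuffle:
5 → 9 → 17

17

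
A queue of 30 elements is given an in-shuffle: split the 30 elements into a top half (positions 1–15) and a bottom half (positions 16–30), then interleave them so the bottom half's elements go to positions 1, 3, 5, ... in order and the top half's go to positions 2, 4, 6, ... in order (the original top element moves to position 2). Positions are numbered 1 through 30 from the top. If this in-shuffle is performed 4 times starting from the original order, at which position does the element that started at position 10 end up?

Track the element's position through each in-shuffle:
10 → 20 → 9 → 18 → 5

5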